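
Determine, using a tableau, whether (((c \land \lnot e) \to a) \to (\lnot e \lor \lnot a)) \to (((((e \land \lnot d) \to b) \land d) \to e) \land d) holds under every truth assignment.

Not valid

Assume the negation and expand:
Initial set: {\lnot ((((c \land \lnot e) \to a) \to (\lnot e \lor \lnot a)) \to (((((e \land \lnot d) \to b) \land d) \to e) \land d))}.
\lnot ((((c \land \lnot e) \to a) \to (\lnot e \lor \lnot a)) \to (((((e \land \lnot d) \to b) \land d) \to e) \land d)): α-rule — add (((c \land \lnot e) \to a) \to (\lnot e \lor \lnot a)), \lnot (((((e \land \lnot d) \to b) \land d) \to e) \land d).
(((c \land \lnot e) \to a) \to (\lnot e \lor \lnot a)): β-rule — branch into \lnot ((c \land \lnot e) \to a)  //  (\lnot e \lor \lnot a).
  branch 1 (add \lnot ((c \land \lnot e) \to a)):
    \lnot ((c \land \lnot e) \to a): α-rule — add (c \land \lnot e), \lnot a.
    (c \land \lnot e): α-rule — add c, \lnot e.
    \lnot (((((e \land \lnot d) \to b) \land d) \to e) \land d): β-rule — branch into \lnot ((((e \land \lnot d) \to b) \land d) \to e)  //  \lnot d.
      branch 1.1 (add \lnot ((((e \land \lnot d) \to b) \land d) \to e)):
        \lnot ((((e \land \lnot d) \to b) \land d) \to e): α-rule — add (((e \land \lnot d) \to b) \land d), \lnot e.
        (((e \land \lnot d) \to b) \land d): α-rule — add ((e \land \lnot d) \to b), d.
        ((e \land \lnot d) \to b): β-rule — branch into \lnot (e \land \lnot d)  //  b.
          branch 1.1.1 (add \lnot (e \land \lnot d)):
            \lnot (e \land \lnot d): β-rule — branch into \lnot e  //  \lnot \lnot d.
              branch 1.1.1.1 (add \lnot e):
                ○ open, literals {a=F, c=T, d=T, e=F}.
              branch 1.1.1.2 (add \lnot \lnot d):
                ○ open, literals {a=F, c=T, d=T, e=F}.
          branch 1.1.2 (add b):
            ○ open, literals {a=F, b=T, c=T, d=T, e=F}.
      branch 1.2 (add \lnot d):
        ○ open, literals {a=F, c=T, d=F, e=F}.
  branch 2 (add (\lnot e \lor \lnot a)):
    \lnot (((((e \land \lnot d) \to b) \land d) \to e) \land d): β-rule — branch into \lnot ((((e \land \lnot d) \to b) \land d) \to e)  //  \lnot d.
      branch 2.1 (add \lnot ((((e \land \lnot d) \to b) \land d) \to e)):
        \lnot ((((e \land \lnot d) \to b) \land d) \to e): α-rule — add (((e \land \lnot d) \to b) \land d), \lnot e.
        (((e \land \lnot d) \to b) \land d): α-rule — add ((e \land \lnot d) \to b), d.
        (\lnot e \lor \lnot a): β-rule — branch into \lnot e  //  \lnot a.
          branch 2.1.1 (add \lnot e):
            ((e \land \lnot d) \to b): β-rule — branch into \lnot (e \land \lnot d)  //  b.
              branch 2.1.1.1 (add \lnot (e \land \lnot d)):
                \lnot (e \land \lnot d): β-rule — branch into \lnot e  //  \lnot \lnot d.
                  branch 2.1.1.1.1 (add \lnot e):
                    ○ open, literals {d=T, e=F}.
                  branch 2.1.1.1.2 (add \lnot \lnot d):
                    ○ open, literals {d=T, e=F}.
              branch 2.1.1.2 (add b):
                ○ open, literals {b=T, d=T, e=F}.
          branch 2.1.2 (add \lnot a):
            ((e \land \lnot d) \to b): β-rule — branch into \lnot (e \land \lnot d)  //  b.
              branch 2.1.2.1 (add \lnot (e \land \lnot d)):
                \lnot (e \land \lnot d): β-rule — branch into \lnot e  //  \lnot \lnot d.
                  branch 2.1.2.1.1 (add \lnot e):
                    ○ open, literals {a=F, d=T, e=F}.
                  branch 2.1.2.1.2 (add \lnot \lnot d):
                    ○ open, literals {a=F, d=T, e=F}.
              branch 2.1.2.2 (add b):
                ○ open, literals {a=F, b=T, d=T, e=F}.
      branch 2.2 (add \lnot d):
        (\lnot e \lor \lnot a): β-rule — branch into \lnot e  //  \lnot a.
          branch 2.2.1 (add \lnot e):
            ○ open, literals {d=F, e=F}.
          branch 2.2.2 (add \lnot a):
            ○ open, literals {a=F, d=F}.
0 branches closed, 12 open.
An open branch gives a countermodel: a=F, c=T, d=T, e=F (unmentioned atoms arbitrary); under it the original formula is false.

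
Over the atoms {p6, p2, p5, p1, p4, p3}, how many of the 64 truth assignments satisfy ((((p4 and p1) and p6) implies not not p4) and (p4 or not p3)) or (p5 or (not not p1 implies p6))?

62

Initial set: {(((((p4 and p1) and p6) implies not not p4) and (p4 or not p3)) or (p5 or (not not p1 implies p6)))}.
(((((p4 and p1) and p6) implies not not p4) and (p4 or not p3)) or (p5 or (not not p1 implies p6))): β-rule — branch into ((((p4 and p1) and p6) implies not not p4) and (p4 or not p3))  //  (p5 or (not not p1 implies p6)).
  branch 1 (add ((((p4 and p1) and p6) implies not not p4) and (p4 or not p3))):
    ((((p4 and p1) and p6) implies not not p4) and (p4 or not p3)): α-rule — add (((p4 and p1) and p6) implies not not p4), (p4 or not p3).
    (((p4 and p1) and p6) implies not not p4): β-rule — branch into not ((p4 and p1) and p6)  //  not not p4.
      branch 1.1 (add not ((p4 and p1) and p6)):
        (p4 or not p3): β-rule — branch into p4  //  not p3.
          branch 1.1.1 (add p4):
            not ((p4 and p1) and p6): β-rule — branch into not (p4 and p1)  //  not p6.
              branch 1.1.1.1 (add not (p4 and p1)):
                not (p4 and p1): β-rule — branch into not p4  //  not p1.
                  branch 1.1.1.1.1 (add not p4):
                    × closes — contains both p4 and not p4.
                  branch 1.1.1.1.2 (add not p1):
                    ○ open, literals {p1=false, p4=true}.
              branch 1.1.1.2 (add not p6):
                ○ open, literals {p4=true, p6=false}.
          branch 1.1.2 (add not p3):
            not ((p4 and p1) and p6): β-rule — branch into not (p4 and p1)  //  not p6.
              branch 1.1.2.1 (add not (p4 and p1)):
                not (p4 and p1): β-rule — branch into not p4  //  not p1.
                  branch 1.1.2.1.1 (add not p4):
                    ○ open, literals {p3=false, p4=false}.
                  branch 1.1.2.1.2 (add not p1):
                    ○ open, literals {p1=false, p3=false}.
              branch 1.1.2.2 (add not p6):
                ○ open, literals {p3=false, p6=false}.
      branch 1.2 (add not not p4):
        not not p4: drop double negation, giving p4.
        (p4 or not p3): β-rule — branch into p4  //  not p3.
          branch 1.2.1 (add p4):
            ○ open, literals {p4=true}.
          branch 1.2.2 (add not p3):
            ○ open, literals {p3=false, p4=true}.
  branch 2 (add (p5 or (not not p1 implies p6))):
    (p5 or (not not p1 implies p6)): β-rule — branch into p5  //  (not not p1 implies p6).
      branch 2.1 (add p5):
        ○ open, literals {p5=true}.
      branch 2.2 (add (not not p1 implies p6)):
        (not not p1 implies p6): β-rule — branch into not not not p1  //  p6.
          branch 2.2.1 (add not not not p1):
            not not not p1: drop double negation, giving not p1.
            ○ open, literals {p1=false}.
          branch 2.2.2 (add p6):
            ○ open, literals {p6=true}.
1 branch closed, 10 open.
Each open branch fixes some atoms; the unmentioned ones are free. Counting distinct full assignments: branch {p1=false, p4=true} (p6, p2, p5, p3) contributes 16 new; branch {p4=true, p6=false} (p2, p5, p1, p3) contributes 8 new; branch {p3=false, p4=false} (p6, p2, p5, p1) contributes 16 new; branch {p1=false, p3=false} (p6, p2, p5, p4) contributes 0 new; branch {p3=false, p6=false} (p2, p5, p1, p4) contributes 0 new; branch {p4=true} (p6, p2, p5, p1, p3) contributes 8 new; branch {p3=false, p4=true} (p6, p2, p5, p1) contributes 0 new; branch {p5=true} (p6, p2, p1, p4, p3) contributes 8 new; branch {p1=false} (p6, p2, p5, p4, p3) contributes 4 new; branch {p6=true} (p2, p5, p1, p4, p3) contributes 2 new. Total: 62.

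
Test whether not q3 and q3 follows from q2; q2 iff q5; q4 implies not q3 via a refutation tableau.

No

Initial set: {T q2; T (q2 iff q5); T (q4 implies not q3); F (not q3 and q3)}.
T (q2 iff q5): β-rule — branch into T q2, T q5  //  F q2, F q5.
  branch 1 (add T q2, T q5):
    T (q4 implies not q3): β-rule — branch into F q4  //  T not q3.
      branch 1.1 (add F q4):
        F (not q3 and q3): β-rule — branch into F not q3  //  F q3.
          branch 1.1.1 (add F not q3):
            ○ open, literals {q2=T, q3=T, q4=F, q5=T}.
          branch 1.1.2 (add F q3):
            ○ open, literals {q2=T, q3=F, q4=F, q5=T}.
      branch 1.2 (add T not q3):
        F (not q3 and q3): β-rule — branch into F not q3  //  F q3.
          branch 1.2.1 (add F not q3):
            × closes — contains both q3 and not q3.
          branch 1.2.2 (add F q3):
            ○ open, literals {q2=T, q3=F, q5=T}.
  branch 2 (add F q2, F q5):
    × closes — contains both q2 and not q2.
2 branches closed, 3 open.
An open branch gives a countermodel: q2=T, q3=T, q4=F, q5=T (unmentioned atoms arbitrary); the premises hold there but the conclusion fails.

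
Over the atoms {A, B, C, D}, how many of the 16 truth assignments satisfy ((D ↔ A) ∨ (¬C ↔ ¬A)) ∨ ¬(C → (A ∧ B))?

14

Initial set: {(((D ↔ A) ∨ (¬C ↔ ¬A)) ∨ ¬(C → (A ∧ B)))}.
(((D ↔ A) ∨ (¬C ↔ ¬A)) ∨ ¬(C → (A ∧ B))): β-rule — branch into ((D ↔ A) ∨ (¬C ↔ ¬A))  //  ¬(C → (A ∧ B)).
  branch 1 (add ((D ↔ A) ∨ (¬C ↔ ¬A))):
    ((D ↔ A) ∨ (¬C ↔ ¬A)): β-rule — branch into (D ↔ A)  //  (¬C ↔ ¬A).
      branch 1.1 (add (D ↔ A)):
        (D ↔ A): β-rule — branch into D, A  //  ¬D, ¬A.
          branch 1.1.1 (add D, A):
            ○ open, literals {A=1, D=1}.
          branch 1.1.2 (add ¬D, ¬A):
            ○ open, literals {A=0, D=0}.
      branch 1.2 (add (¬C ↔ ¬A)):
        (¬C ↔ ¬A): β-rule — branch into ¬C, ¬A  //  ¬¬C, ¬¬A.
          branch 1.2.1 (add ¬C, ¬A):
            ○ open, literals {A=0, C=0}.
          branch 1.2.2 (add ¬¬C, ¬¬A):
            ○ open, literals {A=1, C=1}.
  branch 2 (add ¬(C → (A ∧ B))):
    ¬(C → (A ∧ B)): α-rule — add C, ¬(A ∧ B).
    ¬(A ∧ B): β-rule — branch into ¬A  //  ¬B.
      branch 2.1 (add ¬A):
        ○ open, literals {A=0, C=1}.
      branch 2.2 (add ¬B):
        ○ open, literals {B=0, C=1}.
0 branches closed, 6 open.
Each open branch fixes some atoms; the unmentioned ones are free. Counting distinct full assignments: branch {A=1, D=1} (B, C) contributes 4 new; branch {A=0, D=0} (B, C) contributes 4 new; branch {A=0, C=0} (B, D) contributes 2 new; branch {A=1, C=1} (B, D) contributes 2 new; branch {A=0, C=1} (B, D) contributes 2 new; branch {B=0, C=1} (A, D) contributes 0 new. Total: 14.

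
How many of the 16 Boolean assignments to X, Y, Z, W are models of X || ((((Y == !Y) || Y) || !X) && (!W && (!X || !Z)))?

Initial set: {T (X || ((((Y == !Y) || Y) || !X) && (!W && (!X || !Z))))}.
T (X || ((((Y == !Y) || Y) || !X) && (!W && (!X || !Z)))): β-rule — branch into T X  //  T ((((Y == !Y) || Y) || !X) && (!W && (!X || !Z))).
  branch 1 (add T X):
    ○ open, literals {X=T}.
  branch 2 (add T ((((Y == !Y) || Y) || !X) && (!W && (!X || !Z)))):
    T ((((Y == !Y) || Y) || !X) && (!W && (!X || !Z))): α-rule — add T (((Y == !Y) || Y) || !X), T (!W && (!X || !Z)).
    T (!W && (!X || !Z)): α-rule — add T !W, T (!X || !Z).
    T (((Y == !Y) || Y) || !X): β-rule — branch into T ((Y == !Y) || Y)  //  T !X.
      branch 2.1 (add T ((Y == !Y) || Y)):
        T (!X || !Z): β-rule — branch into T !X  //  T !Z.
          branch 2.1.1 (add T !X):
            T ((Y == !Y) || Y): β-rule — branch into T (Y == !Y)  //  T Y.
              branch 2.1.1.1 (add T (Y == !Y)):
                T (Y == !Y): β-rule — branch into T Y, T !Y  //  F Y, F !Y.
                  branch 2.1.1.1.1 (add T Y, T !Y):
                    × closes — contains both Y and !Y.
                  branch 2.1.1.1.2 (add F Y, F !Y):
                    × closes — contains both Y and !Y.
              branch 2.1.1.2 (add T Y):
                ○ open, literals {W=F, X=F, Y=T}.
          branch 2.1.2 (add T !Z):
            T ((Y == !Y) || Y): β-rule — branch into T (Y == !Y)  //  T Y.
              branch 2.1.2.1 (add T (Y == !Y)):
                T (Y == !Y): β-rule — branch into T Y, T !Y  //  F Y, F !Y.
                  branch 2.1.2.1.1 (add T Y, T !Y):
                    × closes — contains both Y and !Y.
                  branch 2.1.2.1.2 (add F Y, F !Y):
                    × closes — contains both Y and !Y.
              branch 2.1.2.2 (add T Y):
                ○ open, literals {W=F, Y=T, Z=F}.
      branch 2.2 (add T !X):
        T (!X || !Z): β-rule — branch into T !X  //  T !Z.
          branch 2.2.1 (add T !X):
            ○ open, literals {W=F, X=F}.
          branch 2.2.2 (add T !Z):
            ○ open, literals {W=F, X=F, Z=F}.
4 branches closed, 5 open.
Each open branch fixes some atoms; the unmentioned ones are free. Counting distinct full assignments: branch {X=T} (Y, Z, W) contributes 8 new; branch {W=F, X=F, Y=T} (Z) contributes 2 new; branch {W=F, Y=T, Z=F} (X) contributes 0 new; branch {W=F, X=F} (Y, Z) contributes 2 new; branch {W=F, X=F, Z=F} (Y) contributes 0 new. Total: 12.

12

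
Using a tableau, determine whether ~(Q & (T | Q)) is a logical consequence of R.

No

Initial set: {R; ~~(Q & (T | Q))}.
~~(Q & (T | Q)): α-rule — add Q, (T | Q).
(T | Q): β-rule — branch into T  //  Q.
  branch 1 (add T):
    ○ open, literals {Q=1, R=1, T=1}.
  branch 2 (add Q):
    ○ open, literals {Q=1, R=1}.
0 branches closed, 2 open.
An open branch gives a countermodel: Q=1, R=1, T=1 (unmentioned atoms arbitrary); the premises hold there but the conclusion fails.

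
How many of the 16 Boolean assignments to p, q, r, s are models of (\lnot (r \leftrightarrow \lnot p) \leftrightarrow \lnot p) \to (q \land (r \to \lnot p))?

12

Initial set: {((\lnot (r \leftrightarrow \lnot p) \leftrightarrow \lnot p) \to (q \land (r \to \lnot p)))}.
((\lnot (r \leftrightarrow \lnot p) \leftrightarrow \lnot p) \to (q \land (r \to \lnot p))): β-rule — branch into \lnot (\lnot (r \leftrightarrow \lnot p) \leftrightarrow \lnot p)  //  (q \land (r \to \lnot p)).
  branch 1 (add \lnot (\lnot (r \leftrightarrow \lnot p) \leftrightarrow \lnot p)):
    \lnot (\lnot (r \leftrightarrow \lnot p) \leftrightarrow \lnot p): β-rule — branch into \lnot (r \leftrightarrow \lnot p), \lnot \lnot p  //  \lnot \lnot (r \leftrightarrow \lnot p), \lnot p.
      branch 1.1 (add \lnot (r \leftrightarrow \lnot p), \lnot \lnot p):
        \lnot (r \leftrightarrow \lnot p): β-rule — branch into r, \lnot \lnot p  //  \lnot r, \lnot p.
          branch 1.1.1 (add r, \lnot \lnot p):
            ○ open, literals {p=1, r=1}.
          branch 1.1.2 (add \lnot r, \lnot p):
            × closes — contains both p and \lnot p.
      branch 1.2 (add \lnot \lnot (r \leftrightarrow \lnot p), \lnot p):
        \lnot \lnot (r \leftrightarrow \lnot p): β-rule — branch into r, \lnot p  //  \lnot r, \lnot \lnot p.
          branch 1.2.1 (add r, \lnot p):
            ○ open, literals {p=0, r=1}.
          branch 1.2.2 (add \lnot r, \lnot \lnot p):
            × closes — contains both p and \lnot p.
  branch 2 (add (q \land (r \to \lnot p))):
    (q \land (r \to \lnot p)): α-rule — add q, (r \to \lnot p).
    (r \to \lnot p): β-rule — branch into \lnot r  //  \lnot p.
      branch 2.1 (add \lnot r):
        ○ open, literals {q=1, r=0}.
      branch 2.2 (add \lnot p):
        ○ open, literals {p=0, q=1}.
2 branches closed, 4 open.
Each open branch fixes some atoms; the unmentioned ones are free. Counting distinct full assignments: branch {p=1, r=1} (q, s) contributes 4 new; branch {p=0, r=1} (q, s) contributes 4 new; branch {q=1, r=0} (p, s) contributes 4 new; branch {p=0, q=1} (r, s) contributes 0 new. Total: 12.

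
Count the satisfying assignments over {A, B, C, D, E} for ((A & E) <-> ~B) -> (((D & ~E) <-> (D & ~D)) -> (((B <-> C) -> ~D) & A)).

Initial set: {(((A & E) <-> ~B) -> (((D & ~E) <-> (D & ~D)) -> (((B <-> C) -> ~D) & A)))}.
(((A & E) <-> ~B) -> (((D & ~E) <-> (D & ~D)) -> (((B <-> C) -> ~D) & A))): β-rule — branch into ~((A & E) <-> ~B)  //  (((D & ~E) <-> (D & ~D)) -> (((B <-> C) -> ~D) & A)).
  branch 1 (add ~((A & E) <-> ~B)):
    ~((A & E) <-> ~B): β-rule — branch into (A & E), ~~B  //  ~(A & E), ~B.
      branch 1.1 (add (A & E), ~~B):
        (A & E): α-rule — add A, E.
        ○ open, literals {A=1, B=1, E=1}.
      branch 1.2 (add ~(A & E), ~B):
        ~(A & E): β-rule — branch into ~A  //  ~E.
          branch 1.2.1 (add ~A):
            ○ open, literals {A=0, B=0}.
          branch 1.2.2 (add ~E):
            ○ open, literals {B=0, E=0}.
  branch 2 (add (((D & ~E) <-> (D & ~D)) -> (((B <-> C) -> ~D) & A))):
    (((D & ~E) <-> (D & ~D)) -> (((B <-> C) -> ~D) & A)): β-rule — branch into ~((D & ~E) <-> (D & ~D))  //  (((B <-> C) -> ~D) & A).
      branch 2.1 (add ~((D & ~E) <-> (D & ~D))):
        ~((D & ~E) <-> (D & ~D)): β-rule — branch into (D & ~E), ~(D & ~D)  //  ~(D & ~E), (D & ~D).
          branch 2.1.1 (add (D & ~E), ~(D & ~D)):
            (D & ~E): α-rule — add D, ~E.
            ~(D & ~D): β-rule — branch into ~D  //  ~~D.
              branch 2.1.1.1 (add ~D):
                × closes — contains both D and ~D.
              branch 2.1.1.2 (add ~~D):
                ○ open, literals {D=1, E=0}.
          branch 2.1.2 (add ~(D & ~E), (D & ~D)):
            (D & ~D): α-rule — add D, ~D.
            × closes — contains both D and ~D.
      branch 2.2 (add (((B <-> C) -> ~D) & A)):
        (((B <-> C) -> ~D) & A): α-rule — add ((B <-> C) -> ~D), A.
        ((B <-> C) -> ~D): β-rule — branch into ~(B <-> C)  //  ~D.
          branch 2.2.1 (add ~(B <-> C)):
            ~(B <-> C): β-rule — branch into B, ~C  //  ~B, C.
              branch 2.2.1.1 (add B, ~C):
                ○ open, literals {A=1, B=1, C=0}.
              branch 2.2.1.2 (add ~B, C):
                ○ open, literals {A=1, B=0, C=1}.
          branch 2.2.2 (add ~D):
            ○ open, literals {A=1, D=0}.
2 branches closed, 7 open.
Each open branch fixes some atoms; the unmentioned ones are free. Counting distinct full assignments: branch {A=1, B=1, E=1} (C, D) contributes 4 new; branch {A=0, B=0} (C, D, E) contributes 8 new; branch {B=0, E=0} (A, C, D) contributes 4 new; branch {D=1, E=0} (A, B, C) contributes 4 new; branch {A=1, B=1, C=0} (D, E) contributes 1 new; branch {A=1, B=0, C=1} (D, E) contributes 2 new; branch {A=1, D=0} (B, C, E) contributes 2 new. Total: 25.

25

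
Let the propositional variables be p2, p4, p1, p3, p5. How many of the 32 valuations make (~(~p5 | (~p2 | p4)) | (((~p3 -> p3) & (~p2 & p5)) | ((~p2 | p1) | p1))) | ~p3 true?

Initial set: {((~(~p5 | (~p2 | p4)) | (((~p3 -> p3) & (~p2 & p5)) | ((~p2 | p1) | p1))) | ~p3)}.
((~(~p5 | (~p2 | p4)) | (((~p3 -> p3) & (~p2 & p5)) | ((~p2 | p1) | p1))) | ~p3): β-rule — branch into (~(~p5 | (~p2 | p4)) | (((~p3 -> p3) & (~p2 & p5)) | ((~p2 | p1) | p1)))  //  ~p3.
  branch 1 (add (~(~p5 | (~p2 | p4)) | (((~p3 -> p3) & (~p2 & p5)) | ((~p2 | p1) | p1)))):
    (~(~p5 | (~p2 | p4)) | (((~p3 -> p3) & (~p2 & p5)) | ((~p2 | p1) | p1))): β-rule — branch into ~(~p5 | (~p2 | p4))  //  (((~p3 -> p3) & (~p2 & p5)) | ((~p2 | p1) | p1)).
      branch 1.1 (add ~(~p5 | (~p2 | p4))):
        ~(~p5 | (~p2 | p4)): α-rule — add ~~p5, ~(~p2 | p4).
        ~(~p2 | p4): α-rule — add ~~p2, ~p4.
        ○ open, literals {p2=T, p4=F, p5=T}.
      branch 1.2 (add (((~p3 -> p3) & (~p2 & p5)) | ((~p2 | p1) | p1))):
        (((~p3 -> p3) & (~p2 & p5)) | ((~p2 | p1) | p1)): β-rule — branch into ((~p3 -> p3) & (~p2 & p5))  //  ((~p2 | p1) | p1).
          branch 1.2.1 (add ((~p3 -> p3) & (~p2 & p5))):
            ((~p3 -> p3) & (~p2 & p5)): α-rule — add (~p3 -> p3), (~p2 & p5).
            (~p2 & p5): α-rule — add ~p2, p5.
            (~p3 -> p3): β-rule — branch into ~~p3  //  p3.
              branch 1.2.1.1 (add ~~p3):
                ○ open, literals {p2=F, p3=T, p5=T}.
              branch 1.2.1.2 (add p3):
                ○ open, literals {p2=F, p3=T, p5=T}.
          branch 1.2.2 (add ((~p2 | p1) | p1)):
            ((~p2 | p1) | p1): β-rule — branch into (~p2 | p1)  //  p1.
              branch 1.2.2.1 (add (~p2 | p1)):
                (~p2 | p1): β-rule — branch into ~p2  //  p1.
                  branch 1.2.2.1.1 (add ~p2):
                    ○ open, literals {p2=F}.
                  branch 1.2.2.1.2 (add p1):
                    ○ open, literals {p1=T}.
              branch 1.2.2.2 (add p1):
                ○ open, literals {p1=T}.
  branch 2 (add ~p3):
    ○ open, literals {p3=F}.
0 branches closed, 7 open.
Each open branch fixes some atoms; the unmentioned ones are free. Counting distinct full assignments: branch {p2=T, p4=F, p5=T} (p1, p3) contributes 4 new; branch {p2=F, p3=T, p5=T} (p4, p1) contributes 4 new; branch {p2=F, p3=T, p5=T} (p4, p1) contributes 0 new; branch {p2=F} (p4, p1, p3, p5) contributes 12 new; branch {p1=T} (p2, p4, p3, p5) contributes 6 new; branch {p1=T} (p2, p4, p3, p5) contributes 0 new; branch {p3=F} (p2, p4, p1, p5) contributes 3 new. Total: 29.

29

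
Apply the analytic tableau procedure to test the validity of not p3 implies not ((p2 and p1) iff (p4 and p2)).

Not valid

Assume the negation and expand:
Initial set: {not (not p3 implies not ((p2 and p1) iff (p4 and p2)))}.
not (not p3 implies not ((p2 and p1) iff (p4 and p2))): α-rule — add not p3, not not ((p2 and p1) iff (p4 and p2)).
not not ((p2 and p1) iff (p4 and p2)): β-rule — branch into (p2 and p1), (p4 and p2)  //  not (p2 and p1), not (p4 and p2).
  branch 1 (add (p2 and p1), (p4 and p2)):
    (p2 and p1): α-rule — add p2, p1.
    (p4 and p2): α-rule — add p4, p2.
    ○ open, literals {p1=T, p2=T, p3=F, p4=T}.
  branch 2 (add not (p2 and p1), not (p4 and p2)):
    not (p2 and p1): β-rule — branch into not p2  //  not p1.
      branch 2.1 (add not p2):
        not (p4 and p2): β-rule — branch into not p4  //  not p2.
          branch 2.1.1 (add not p4):
            ○ open, literals {p2=F, p3=F, p4=F}.
          branch 2.1.2 (add not p2):
            ○ open, literals {p2=F, p3=F}.
      branch 2.2 (add not p1):
        not (p4 and p2): β-rule — branch into not p4  //  not p2.
          branch 2.2.1 (add not p4):
            ○ open, literals {p1=F, p3=F, p4=F}.
          branch 2.2.2 (add not p2):
            ○ open, literals {p1=F, p2=F, p3=F}.
0 branches closed, 5 open.
An open branch gives a countermodel: p1=T, p2=T, p3=F, p4=T (unmentioned atoms arbitrary); under it the original formula is false.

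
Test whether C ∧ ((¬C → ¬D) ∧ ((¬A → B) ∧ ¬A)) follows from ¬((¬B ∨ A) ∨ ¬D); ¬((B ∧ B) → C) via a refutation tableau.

Initial set: {¬((¬B ∨ A) ∨ ¬D); ¬((B ∧ B) → C); ¬(C ∧ ((¬C → ¬D) ∧ ((¬A → B) ∧ ¬A)))}.
¬((¬B ∨ A) ∨ ¬D): α-rule — add ¬(¬B ∨ A), ¬¬D.
¬((B ∧ B) → C): α-rule — add (B ∧ B), ¬C.
¬(¬B ∨ A): α-rule — add ¬¬B, ¬A.
(B ∧ B): α-rule — add B, B.
¬(C ∧ ((¬C → ¬D) ∧ ((¬A → B) ∧ ¬A))): β-rule — branch into ¬C  //  ¬((¬C → ¬D) ∧ ((¬A → B) ∧ ¬A)).
  branch 1 (add ¬C):
    ○ open, literals {A=false, B=true, C=false, D=true}.
  branch 2 (add ¬((¬C → ¬D) ∧ ((¬A → B) ∧ ¬A))):
    ¬((¬C → ¬D) ∧ ((¬A → B) ∧ ¬A)): β-rule — branch into ¬(¬C → ¬D)  //  ¬((¬A → B) ∧ ¬A).
      branch 2.1 (add ¬(¬C → ¬D)):
        ¬(¬C → ¬D): α-rule — add ¬C, ¬¬D.
        ○ open, literals {A=false, B=true, C=false, D=true}.
      branch 2.2 (add ¬((¬A → B) ∧ ¬A)):
        ¬((¬A → B) ∧ ¬A): β-rule — branch into ¬(¬A → B)  //  ¬¬A.
          branch 2.2.1 (add ¬(¬A → B)):
            ¬(¬A → B): α-rule — add ¬A, ¬B.
            × closes — contains both B and ¬B.
          branch 2.2.2 (add ¬¬A):
            × closes — contains both A and ¬A.
2 branches closed, 2 open.
An open branch gives a countermodel: A=false, B=true, C=false, D=true (unmentioned atoms arbitrary); the premises hold there but the conclusion fails.

No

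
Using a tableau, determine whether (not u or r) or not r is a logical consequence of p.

Yes

Initial set: {T p; F ((not u or r) or not r)}.
F ((not u or r) or not r): α-rule — add F (not u or r), F not r.
F (not u or r): α-rule — add F not u, F r.
× closes — contains both r and not r.
All 1 branch closes.
Every branch closed, so the premises entail the conclusion.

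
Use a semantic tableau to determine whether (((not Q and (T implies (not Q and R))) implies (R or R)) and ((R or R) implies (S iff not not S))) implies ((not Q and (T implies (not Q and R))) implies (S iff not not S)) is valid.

Assume the negation and expand:
Initial set: {not ((((not Q and (T implies (not Q and R))) implies (R or R)) and ((R or R) implies (S iff not not S))) implies ((not Q and (T implies (not Q and R))) implies (S iff not not S)))}.
not ((((not Q and (T implies (not Q and R))) implies (R or R)) and ((R or R) implies (S iff not not S))) implies ((not Q and (T implies (not Q and R))) implies (S iff not not S))): α-rule — add (((not Q and (T implies (not Q and R))) implies (R or R)) and ((R or R) implies (S iff not not S))), not ((not Q and (T implies (not Q and R))) implies (S iff not not S)).
(((not Q and (T implies (not Q and R))) implies (R or R)) and ((R or R) implies (S iff not not S))): α-rule — add ((not Q and (T implies (not Q and R))) implies (R or R)), ((R or R) implies (S iff not not S)).
not ((not Q and (T implies (not Q and R))) implies (S iff not not S)): α-rule — add (not Q and (T implies (not Q and R))), not (S iff not not S).
(not Q and (T implies (not Q and R))): α-rule — add not Q, (T implies (not Q and R)).
((not Q and (T implies (not Q and R))) implies (R or R)): β-rule — branch into not (not Q and (T implies (not Q and R)))  //  (R or R).
  branch 1 (add not (not Q and (T implies (not Q and R)))):
    ((R or R) implies (S iff not not S)): β-rule — branch into not (R or R)  //  (S iff not not S).
      branch 1.1 (add not (R or R)):
        not (R or R): α-rule — add not R, not R.
        not (S iff not not S): β-rule — branch into S, not not not S  //  not S, not not S.
          branch 1.1.1 (add S, not not not S):
            not not not S: drop double negation, giving not S.
            × closes — contains both S and not S.
          branch 1.1.2 (add not S, not not S):
            not not S: drop double negation, giving S.
            × closes — contains both S and not S.
      branch 1.2 (add (S iff not not S)):
        not (S iff not not S): β-rule — branch into S, not not not S  //  not S, not not S.
          branch 1.2.1 (add S, not not not S):
            not not not S: drop double negation, giving not S.
            × closes — contains both S and not S.
          branch 1.2.2 (add not S, not not S):
            not not S: drop double negation, giving S.
            × closes — contains both S and not S.
  branch 2 (add (R or R)):
    ((R or R) implies (S iff not not S)): β-rule — branch into not (R or R)  //  (S iff not not S).
      branch 2.1 (add not (R or R)):
        not (R or R): α-rule — add not R, not R.
        not (S iff not not S): β-rule — branch into S, not not not S  //  not S, not not S.
          branch 2.1.1 (add S, not not not S):
            not not not S: drop double negation, giving not S.
            × closes — contains both S and not S.
          branch 2.1.2 (add not S, not not S):
            not not S: drop double negation, giving S.
            × closes — contains both S and not S.
      branch 2.2 (add (S iff not not S)):
        not (S iff not not S): β-rule — branch into S, not not not S  //  not S, not not S.
          branch 2.2.1 (add S, not not not S):
            not not not S: drop double negation, giving not S.
            × closes — contains both S and not S.
          branch 2.2.2 (add not S, not not S):
            not not S: drop double negation, giving S.
            × closes — contains both S and not S.
All 8 branches close.
Every branch closed, so the negation is unsatisfiable and the formula is valid.

Valid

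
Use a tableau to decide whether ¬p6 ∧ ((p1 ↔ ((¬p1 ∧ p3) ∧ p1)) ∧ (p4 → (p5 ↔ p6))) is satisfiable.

Satisfiable

Initial set: {(¬p6 ∧ ((p1 ↔ ((¬p1 ∧ p3) ∧ p1)) ∧ (p4 → (p5 ↔ p6))))}.
(¬p6 ∧ ((p1 ↔ ((¬p1 ∧ p3) ∧ p1)) ∧ (p4 → (p5 ↔ p6)))): α-rule — add ¬p6, ((p1 ↔ ((¬p1 ∧ p3) ∧ p1)) ∧ (p4 → (p5 ↔ p6))).
((p1 ↔ ((¬p1 ∧ p3) ∧ p1)) ∧ (p4 → (p5 ↔ p6))): α-rule — add (p1 ↔ ((¬p1 ∧ p3) ∧ p1)), (p4 → (p5 ↔ p6)).
(p1 ↔ ((¬p1 ∧ p3) ∧ p1)): β-rule — branch into p1, ((¬p1 ∧ p3) ∧ p1)  //  ¬p1, ¬((¬p1 ∧ p3) ∧ p1).
  branch 1 (add p1, ((¬p1 ∧ p3) ∧ p1)):
    ((¬p1 ∧ p3) ∧ p1): α-rule — add (¬p1 ∧ p3), p1.
    (¬p1 ∧ p3): α-rule — add ¬p1, p3.
    × closes — contains both p1 and ¬p1.
  branch 2 (add ¬p1, ¬((¬p1 ∧ p3) ∧ p1)):
    (p4 → (p5 ↔ p6)): β-rule — branch into ¬p4  //  (p5 ↔ p6).
      branch 2.1 (add ¬p4):
        ¬((¬p1 ∧ p3) ∧ p1): β-rule — branch into ¬(¬p1 ∧ p3)  //  ¬p1.
          branch 2.1.1 (add ¬(¬p1 ∧ p3)):
            ¬(¬p1 ∧ p3): β-rule — branch into ¬¬p1  //  ¬p3.
              branch 2.1.1.1 (add ¬¬p1):
                × closes — contains both p1 and ¬p1.
              branch 2.1.1.2 (add ¬p3):
                ○ open, literals {p1=0, p3=0, p4=0, p6=0}.
          branch 2.1.2 (add ¬p1):
            ○ open, literals {p1=0, p4=0, p6=0}.
      branch 2.2 (add (p5 ↔ p6)):
        ¬((¬p1 ∧ p3) ∧ p1): β-rule — branch into ¬(¬p1 ∧ p3)  //  ¬p1.
          branch 2.2.1 (add ¬(¬p1 ∧ p3)):
            (p5 ↔ p6): β-rule — branch into p5, p6  //  ¬p5, ¬p6.
              branch 2.2.1.1 (add p5, p6):
                × closes — contains both p6 and ¬p6.
              branch 2.2.1.2 (add ¬p5, ¬p6):
                ¬(¬p1 ∧ p3): β-rule — branch into ¬¬p1  //  ¬p3.
                  branch 2.2.1.2.1 (add ¬¬p1):
                    × closes — contains both p1 and ¬p1.
                  branch 2.2.1.2.2 (add ¬p3):
                    ○ open, literals {p1=0, p3=0, p5=0, p6=0}.
          branch 2.2.2 (add ¬p1):
            (p5 ↔ p6): β-rule — branch into p5, p6  //  ¬p5, ¬p6.
              branch 2.2.2.1 (add p5, p6):
                × closes — contains both p6 and ¬p6.
              branch 2.2.2.2 (add ¬p5, ¬p6):
                ○ open, literals {p1=0, p5=0, p6=0}.
5 branches closed, 4 open.
An open branch gives a satisfying assignment: p1=0, p3=0, p4=0, p6=0.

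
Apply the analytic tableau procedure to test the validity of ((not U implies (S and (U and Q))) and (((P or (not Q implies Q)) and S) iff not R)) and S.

Not valid

Assume the negation and expand:
Initial set: {F (((not U implies (S and (U and Q))) and (((P or (not Q implies Q)) and S) iff not R)) and S)}.
F (((not U implies (S and (U and Q))) and (((P or (not Q implies Q)) and S) iff not R)) and S): β-rule — branch into F ((not U implies (S and (U and Q))) and (((P or (not Q implies Q)) and S) iff not R))  //  F S.
  branch 1 (add F ((not U implies (S and (U and Q))) and (((P or (not Q implies Q)) and S) iff not R))):
    F ((not U implies (S and (U and Q))) and (((P or (not Q implies Q)) and S) iff not R)): β-rule — branch into F (not U implies (S and (U and Q)))  //  F (((P or (not Q implies Q)) and S) iff not R).
      branch 1.1 (add F (not U implies (S and (U and Q)))):
        F (not U implies (S and (U and Q))): α-rule — add T not U, F (S and (U and Q)).
        F (S and (U and Q)): β-rule — branch into F S  //  F (U and Q).
          branch 1.1.1 (add F S):
            ○ open, literals {S=F, U=F}.
          branch 1.1.2 (add F (U and Q)):
            F (U and Q): β-rule — branch into F U  //  F Q.
              branch 1.1.2.1 (add F U):
                ○ open, literals {U=F}.
              branch 1.1.2.2 (add F Q):
                ○ open, literals {Q=F, U=F}.
      branch 1.2 (add F (((P or (not Q implies Q)) and S) iff not R)):
        F (((P or (not Q implies Q)) and S) iff not R): β-rule — branch into T ((P or (not Q implies Q)) and S), F not R  //  F ((P or (not Q implies Q)) and S), T not R.
          branch 1.2.1 (add T ((P or (not Q implies Q)) and S), F not R):
            T ((P or (not Q implies Q)) and S): α-rule — add T (P or (not Q implies Q)), T S.
            T (P or (not Q implies Q)): β-rule — branch into T P  //  T (not Q implies Q).
              branch 1.2.1.1 (add T P):
                ○ open, literals {P=T, R=T, S=T}.
              branch 1.2.1.2 (add T (not Q implies Q)):
                T (not Q implies Q): β-rule — branch into F not Q  //  T Q.
                  branch 1.2.1.2.1 (add F not Q):
                    ○ open, literals {Q=T, R=T, S=T}.
                  branch 1.2.1.2.2 (add T Q):
                    ○ open, literals {Q=T, R=T, S=T}.
          branch 1.2.2 (add F ((P or (not Q implies Q)) and S), T not R):
            F ((P or (not Q implies Q)) and S): β-rule — branch into F (P or (not Q implies Q))  //  F S.
              branch 1.2.2.1 (add F (P or (not Q implies Q))):
                F (P or (not Q implies Q)): α-rule — add F P, F (not Q implies Q).
                F (not Q implies Q): α-rule — add T not Q, F Q.
                ○ open, literals {P=F, Q=F, R=F}.
              branch 1.2.2.2 (add F S):
                ○ open, literals {R=F, S=F}.
  branch 2 (add F S):
    ○ open, literals {S=F}.
0 branches closed, 9 open.
An open branch gives a countermodel: S=F, U=F (unmentioned atoms arbitrary); under it the original formula is false.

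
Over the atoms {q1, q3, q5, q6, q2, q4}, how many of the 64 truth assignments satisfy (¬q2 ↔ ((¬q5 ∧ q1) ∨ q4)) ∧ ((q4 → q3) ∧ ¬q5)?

Initial set: {((¬q2 ↔ ((¬q5 ∧ q1) ∨ q4)) ∧ ((q4 → q3) ∧ ¬q5))}.
((¬q2 ↔ ((¬q5 ∧ q1) ∨ q4)) ∧ ((q4 → q3) ∧ ¬q5)): α-rule — add (¬q2 ↔ ((¬q5 ∧ q1) ∨ q4)), ((q4 → q3) ∧ ¬q5).
((q4 → q3) ∧ ¬q5): α-rule — add (q4 → q3), ¬q5.
(¬q2 ↔ ((¬q5 ∧ q1) ∨ q4)): β-rule — branch into ¬q2, ((¬q5 ∧ q1) ∨ q4)  //  ¬¬q2, ¬((¬q5 ∧ q1) ∨ q4).
  branch 1 (add ¬q2, ((¬q5 ∧ q1) ∨ q4)):
    (q4 → q3): β-rule — branch into ¬q4  //  q3.
      branch 1.1 (add ¬q4):
        ((¬q5 ∧ q1) ∨ q4): β-rule — branch into (¬q5 ∧ q1)  //  q4.
          branch 1.1.1 (add (¬q5 ∧ q1)):
            (¬q5 ∧ q1): α-rule — add ¬q5, q1.
            ○ open, literals {q1=1, q2=0, q4=0, q5=0}.
          branch 1.1.2 (add q4):
            × closes — contains both q4 and ¬q4.
      branch 1.2 (add q3):
        ((¬q5 ∧ q1) ∨ q4): β-rule — branch into (¬q5 ∧ q1)  //  q4.
          branch 1.2.1 (add (¬q5 ∧ q1)):
            (¬q5 ∧ q1): α-rule — add ¬q5, q1.
            ○ open, literals {q1=1, q2=0, q3=1, q5=0}.
          branch 1.2.2 (add q4):
            ○ open, literals {q2=0, q3=1, q4=1, q5=0}.
  branch 2 (add ¬¬q2, ¬((¬q5 ∧ q1) ∨ q4)):
    ¬((¬q5 ∧ q1) ∨ q4): α-rule — add ¬(¬q5 ∧ q1), ¬q4.
    (q4 → q3): β-rule — branch into ¬q4  //  q3.
      branch 2.1 (add ¬q4):
        ¬(¬q5 ∧ q1): β-rule — branch into ¬¬q5  //  ¬q1.
          branch 2.1.1 (add ¬¬q5):
            × closes — contains both q5 and ¬q5.
          branch 2.1.2 (add ¬q1):
            ○ open, literals {q1=0, q2=1, q4=0, q5=0}.
      branch 2.2 (add q3):
        ¬(¬q5 ∧ q1): β-rule — branch into ¬¬q5  //  ¬q1.
          branch 2.2.1 (add ¬¬q5):
            × closes — contains both q5 and ¬q5.
          branch 2.2.2 (add ¬q1):
            ○ open, literals {q1=0, q2=1, q3=1, q4=0, q5=0}.
3 branches closed, 5 open.
Each open branch fixes some atoms; the unmentioned ones are free. Counting distinct full assignments: branch {q1=1, q2=0, q4=0, q5=0} (q3, q6) contributes 4 new; branch {q1=1, q2=0, q3=1, q5=0} (q6, q4) contributes 2 new; branch {q2=0, q3=1, q4=1, q5=0} (q1, q6) contributes 2 new; branch {q1=0, q2=1, q4=0, q5=0} (q3, q6) contributes 4 new; branch {q1=0, q2=1, q3=1, q4=0, q5=0} (q6) contributes 0 new. Total: 12.

12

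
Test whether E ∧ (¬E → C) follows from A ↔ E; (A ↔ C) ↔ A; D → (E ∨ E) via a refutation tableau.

Initial set: {(A ↔ E); ((A ↔ C) ↔ A); (D → (E ∨ E)); ¬(E ∧ (¬E → C))}.
(A ↔ E): β-rule — branch into A, E  //  ¬A, ¬E.
  branch 1 (add A, E):
    ((A ↔ C) ↔ A): β-rule — branch into (A ↔ C), A  //  ¬(A ↔ C), ¬A.
      branch 1.1 (add (A ↔ C), A):
        (D → (E ∨ E)): β-rule — branch into ¬D  //  (E ∨ E).
          branch 1.1.1 (add ¬D):
            ¬(E ∧ (¬E → C)): β-rule — branch into ¬E  //  ¬(¬E → C).
              branch 1.1.1.1 (add ¬E):
                × closes — contains both E and ¬E.
              branch 1.1.1.2 (add ¬(¬E → C)):
                ¬(¬E → C): α-rule — add ¬E, ¬C.
                × closes — contains both E and ¬E.
          branch 1.1.2 (add (E ∨ E)):
            ¬(E ∧ (¬E → C)): β-rule — branch into ¬E  //  ¬(¬E → C).
              branch 1.1.2.1 (add ¬E):
                × closes — contains both E and ¬E.
              branch 1.1.2.2 (add ¬(¬E → C)):
                ¬(¬E → C): α-rule — add ¬E, ¬C.
                × closes — contains both E and ¬E.
      branch 1.2 (add ¬(A ↔ C), ¬A):
        × closes — contains both A and ¬A.
  branch 2 (add ¬A, ¬E):
    ((A ↔ C) ↔ A): β-rule — branch into (A ↔ C), A  //  ¬(A ↔ C), ¬A.
      branch 2.1 (add (A ↔ C), A):
        × closes — contains both A and ¬A.
      branch 2.2 (add ¬(A ↔ C), ¬A):
        (D → (E ∨ E)): β-rule — branch into ¬D  //  (E ∨ E).
          branch 2.2.1 (add ¬D):
            ¬(E ∧ (¬E → C)): β-rule — branch into ¬E  //  ¬(¬E → C).
              branch 2.2.1.1 (add ¬E):
                ¬(A ↔ C): β-rule — branch into A, ¬C  //  ¬A, C.
                  branch 2.2.1.1.1 (add A, ¬C):
                    × closes — contains both A and ¬A.
                  branch 2.2.1.1.2 (add ¬A, C):
                    ○ open, literals {A=F, C=T, D=F, E=F}.
              branch 2.2.1.2 (add ¬(¬E → C)):
                ¬(¬E → C): α-rule — add ¬E, ¬C.
                ¬(A ↔ C): β-rule — branch into A, ¬C  //  ¬A, C.
                  branch 2.2.1.2.1 (add A, ¬C):
                    × closes — contains both A and ¬A.
                  branch 2.2.1.2.2 (add ¬A, C):
                    × closes — contains both C and ¬C.
          branch 2.2.2 (add (E ∨ E)):
            ¬(E ∧ (¬E → C)): β-rule — branch into ¬E  //  ¬(¬E → C).
              branch 2.2.2.1 (add ¬E):
                ¬(A ↔ C): β-rule — branch into A, ¬C  //  ¬A, C.
                  branch 2.2.2.1.1 (add A, ¬C):
                    × closes — contains both A and ¬A.
                  branch 2.2.2.1.2 (add ¬A, C):
                    (E ∨ E): β-rule — branch into E  //  E.
                      branch 2.2.2.1.2.1 (add E):
                        × closes — contains both E and ¬E.
                      branch 2.2.2.1.2.2 (add E):
                        × closes — contains both E and ¬E.
              branch 2.2.2.2 (add ¬(¬E → C)):
                ¬(¬E → C): α-rule — add ¬E, ¬C.
                ¬(A ↔ C): β-rule — branch into A, ¬C  //  ¬A, C.
                  branch 2.2.2.2.1 (add A, ¬C):
                    × closes — contains both A and ¬A.
                  branch 2.2.2.2.2 (add ¬A, C):
                    × closes — contains both C and ¬C.
14 branches closed, 1 open.
An open branch gives a countermodel: A=F, C=T, D=F, E=F (unmentioned atoms arbitrary); the premises hold there but the conclusion fails.

No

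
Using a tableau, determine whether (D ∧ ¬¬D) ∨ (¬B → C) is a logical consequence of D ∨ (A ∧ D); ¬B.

Initial set: {(D ∨ (A ∧ D)); ¬B; ¬((D ∧ ¬¬D) ∨ (¬B → C))}.
¬((D ∧ ¬¬D) ∨ (¬B → C)): α-rule — add ¬(D ∧ ¬¬D), ¬(¬B → C).
¬(¬B → C): α-rule — add ¬B, ¬C.
(D ∨ (A ∧ D)): β-rule — branch into D  //  (A ∧ D).
  branch 1 (add D):
    ¬(D ∧ ¬¬D): β-rule — branch into ¬D  //  ¬¬¬D.
      branch 1.1 (add ¬D):
        × closes — contains both D and ¬D.
      branch 1.2 (add ¬¬¬D):
        ¬¬¬D: drop double negation, giving ¬D.
        × closes — contains both D and ¬D.
  branch 2 (add (A ∧ D)):
    (A ∧ D): α-rule — add A, D.
    ¬(D ∧ ¬¬D): β-rule — branch into ¬D  //  ¬¬¬D.
      branch 2.1 (add ¬D):
        × closes — contains both D and ¬D.
      branch 2.2 (add ¬¬¬D):
        ¬¬¬D: drop double negation, giving ¬D.
        × closes — contains both D and ¬D.
All 4 branches close.
Every branch closed, so the premises entail the conclusion.

Yes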